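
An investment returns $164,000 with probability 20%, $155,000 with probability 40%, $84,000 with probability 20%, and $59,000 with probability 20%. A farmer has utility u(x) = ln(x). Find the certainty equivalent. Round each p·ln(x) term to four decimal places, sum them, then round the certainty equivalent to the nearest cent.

E[u] = 0.2·ln(164000) + 0.4·ln(155000) + 0.2·ln(84000) + 0.2·ln(59000) = 2.4015 + 4.7805 + 2.2677 + 2.1971 = 11.6468
CE = e^11.6468 ≈ 114324.94

$114,324.94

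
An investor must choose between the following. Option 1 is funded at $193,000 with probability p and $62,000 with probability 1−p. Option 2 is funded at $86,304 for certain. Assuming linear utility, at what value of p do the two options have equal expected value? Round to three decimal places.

p = 0.186

p·193000 + (1−p)·62000 = 86304
131000p + 62000 = 86304
p = (86304 − 62000) / 131000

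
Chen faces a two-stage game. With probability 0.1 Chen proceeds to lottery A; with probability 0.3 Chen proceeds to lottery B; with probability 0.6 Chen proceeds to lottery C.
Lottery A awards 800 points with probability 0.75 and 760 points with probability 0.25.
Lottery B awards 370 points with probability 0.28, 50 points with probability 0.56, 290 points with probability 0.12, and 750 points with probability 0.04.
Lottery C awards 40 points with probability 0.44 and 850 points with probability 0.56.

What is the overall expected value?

434.08 points

EV(A) = 0.75 × 800 + 0.25 × 760 = 600 + 190 = 790
EV(B) = 0.28 × 370 + 0.56 × 50 + 0.12 × 290 + 0.04 × 750 = 103.6 + 28 + 34.8 + 30 = 196.4
EV(C) = 0.44 × 40 + 0.56 × 850 = 17.6 + 476 = 493.6
Overall = 0.1 × 790 + 0.3 × 196.4 + 0.6 × 493.6 = 79 + 58.92 + 296.16 = 434.08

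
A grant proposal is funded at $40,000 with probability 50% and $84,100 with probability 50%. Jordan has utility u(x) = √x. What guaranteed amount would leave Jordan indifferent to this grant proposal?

$60,025

E[u] = 0.5·√40000 + 0.5·√84100 = 0.5·200 + 0.5·290 = 245
CE = (245)² = 60025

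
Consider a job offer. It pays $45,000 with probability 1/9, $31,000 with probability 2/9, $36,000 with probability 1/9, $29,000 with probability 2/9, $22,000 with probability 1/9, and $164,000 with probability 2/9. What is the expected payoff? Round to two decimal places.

EV = 1/9 × 45000 + 2/9 × 31000 + 1/9 × 36000 + 2/9 × 29000 + 1/9 × 22000 + 2/9 × 164000 = 5000 + 6888.8889 + 4000 + 6444.4444 + 2444.4444 + 36444.4444 = 61222.2222

$61,222.22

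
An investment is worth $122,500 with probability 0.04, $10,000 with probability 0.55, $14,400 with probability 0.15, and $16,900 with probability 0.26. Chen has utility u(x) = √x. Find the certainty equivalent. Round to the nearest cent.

$14,592.64

E[u] = 0.04·√122500 + 0.55·√10000 + 0.15·√14400 + 0.26·√16900 = 0.04·350 + 0.55·100 + 0.15·120 + 0.26·130 = 120.8
CE = (120.8)² = 14592.64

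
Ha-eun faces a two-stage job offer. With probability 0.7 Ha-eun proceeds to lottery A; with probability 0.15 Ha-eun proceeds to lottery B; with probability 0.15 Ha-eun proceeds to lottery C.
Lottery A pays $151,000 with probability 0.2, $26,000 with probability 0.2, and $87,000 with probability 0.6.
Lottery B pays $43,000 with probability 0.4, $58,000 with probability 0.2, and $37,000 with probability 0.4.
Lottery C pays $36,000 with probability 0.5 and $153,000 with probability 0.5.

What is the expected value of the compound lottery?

EV(A) = 0.2 × 151000 + 0.2 × 26000 + 0.6 × 87000 = 30200 + 5200 + 52200 = 87600
EV(B) = 0.4 × 43000 + 0.2 × 58000 + 0.4 × 37000 = 17200 + 11600 + 14800 = 43600
EV(C) = 0.5 × 36000 + 0.5 × 153000 = 18000 + 76500 = 94500
Overall = 0.7 × 87600 + 0.15 × 43600 + 0.15 × 94500 = 61320 + 6540 + 14175 = 82035

$82,035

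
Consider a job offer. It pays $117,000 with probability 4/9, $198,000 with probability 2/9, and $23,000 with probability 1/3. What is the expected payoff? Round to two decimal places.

$103,666.67

EV = 4/9 × 117000 + 2/9 × 198000 + 1/3 × 23000 = 52000 + 44000 + 7666.6667 = 103666.6667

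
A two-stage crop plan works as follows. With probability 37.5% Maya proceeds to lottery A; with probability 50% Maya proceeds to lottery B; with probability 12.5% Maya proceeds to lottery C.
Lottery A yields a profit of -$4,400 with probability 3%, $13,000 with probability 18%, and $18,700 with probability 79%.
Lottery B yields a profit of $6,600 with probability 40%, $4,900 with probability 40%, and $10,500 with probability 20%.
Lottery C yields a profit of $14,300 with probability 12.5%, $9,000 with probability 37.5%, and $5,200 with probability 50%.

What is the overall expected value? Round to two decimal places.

$10,688.19

EV(A) = 0.03 × (-4400) + 0.18 × 13000 + 0.79 × 18700 = -132 + 2340 + 14773 = 16981
EV(B) = 0.4 × 6600 + 0.4 × 4900 + 0.2 × 10500 = 2640 + 1960 + 2100 = 6700
EV(C) = 0.125 × 14300 + 0.375 × 9000 + 0.5 × 5200 = 1787.5 + 3375 + 2600 = 7762.5
Overall = 0.375 × 16981 + 0.5 × 6700 + 0.125 × 7762.5 = 6367.875 + 3350 + 970.3125 = 10688.1875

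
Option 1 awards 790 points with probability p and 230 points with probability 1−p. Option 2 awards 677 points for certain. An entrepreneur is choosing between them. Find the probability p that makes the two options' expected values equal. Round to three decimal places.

p = 0.798

p·790 + (1−p)·230 = 677
560p + 230 = 677
p = (677 − 230) / 560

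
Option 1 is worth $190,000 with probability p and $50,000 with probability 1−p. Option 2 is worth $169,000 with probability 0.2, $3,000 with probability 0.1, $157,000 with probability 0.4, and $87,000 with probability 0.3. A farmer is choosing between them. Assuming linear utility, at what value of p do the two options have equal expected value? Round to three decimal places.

p = 0.521

EV(Option 2) = 0.2 × 169000 + 0.1 × 3000 + 0.4 × 157000 + 0.3 × 87000 = 33800 + 300 + 62800 + 26100 = 123000
p·190000 + (1−p)·50000 = 123000
140000p + 50000 = 123000
p = (123000 − 50000) / 140000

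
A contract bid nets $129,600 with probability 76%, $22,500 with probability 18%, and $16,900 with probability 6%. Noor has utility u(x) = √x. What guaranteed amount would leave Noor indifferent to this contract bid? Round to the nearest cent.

$95,110.56

E[u] = 0.76·√129600 + 0.18·√22500 + 0.06·√16900 = 0.76·360 + 0.18·150 + 0.06·130 = 308.4
CE = (308.4)² = 95110.56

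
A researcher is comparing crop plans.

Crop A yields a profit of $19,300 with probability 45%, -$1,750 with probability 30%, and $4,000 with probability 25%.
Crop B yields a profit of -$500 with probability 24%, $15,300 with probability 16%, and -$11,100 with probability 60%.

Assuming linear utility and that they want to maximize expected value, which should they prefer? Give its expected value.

Crop A ($9,160)

Crop A = 0.45 × 19300 + 0.3 × (-1750) + 0.25 × 4000 = 8685 − 525 + 1000 = 9160
Crop B = 0.24 × (-500) + 0.16 × 15300 + 0.6 × (-11100) = -120 + 2448 − 6660 = -4332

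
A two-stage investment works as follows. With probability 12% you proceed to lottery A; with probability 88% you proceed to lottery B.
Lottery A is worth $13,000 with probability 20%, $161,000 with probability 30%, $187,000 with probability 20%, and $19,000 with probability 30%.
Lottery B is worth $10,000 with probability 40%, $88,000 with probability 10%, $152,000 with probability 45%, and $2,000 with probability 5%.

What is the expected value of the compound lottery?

$82,824

EV(A) = 0.2 × 13000 + 0.3 × 161000 + 0.2 × 187000 + 0.3 × 19000 = 2600 + 48300 + 37400 + 5700 = 94000
EV(B) = 0.4 × 10000 + 0.1 × 88000 + 0.45 × 152000 + 0.05 × 2000 = 4000 + 8800 + 68400 + 100 = 81300
Overall = 0.12 × 94000 + 0.88 × 81300 = 11280 + 71544 = 82824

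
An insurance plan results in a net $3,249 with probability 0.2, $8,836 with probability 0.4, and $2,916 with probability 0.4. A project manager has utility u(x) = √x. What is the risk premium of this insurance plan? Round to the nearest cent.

E[u] = 0.2·√3249 + 0.4·√8836 + 0.4·√2916 = 0.2·57 + 0.4·94 + 0.4·54 = 70.6
CE = (70.6)² = 4984.36
Risk premium = EV − CE = 5350.6 − 4984.36 = 366.24

$366.24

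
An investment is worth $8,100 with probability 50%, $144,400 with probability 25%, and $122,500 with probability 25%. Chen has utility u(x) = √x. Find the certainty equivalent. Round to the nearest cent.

E[u] = 0.5·√8100 + 0.25·√144400 + 0.25·√122500 = 0.5·90 + 0.25·380 + 0.25·350 = 227.5
CE = (227.5)² = 51756.25

$51,756.25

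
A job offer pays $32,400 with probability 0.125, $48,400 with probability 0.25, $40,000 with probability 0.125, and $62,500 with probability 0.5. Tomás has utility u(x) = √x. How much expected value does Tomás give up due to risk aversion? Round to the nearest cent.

E[u] = 0.125·√32400 + 0.25·√48400 + 0.125·√40000 + 0.5·√62500 = 0.125·180 + 0.25·220 + 0.125·200 + 0.5·250 = 227.5
CE = (227.5)² = 51756.25
Risk premium = EV − CE = 52400 − 51756.25 = 643.75

$643.75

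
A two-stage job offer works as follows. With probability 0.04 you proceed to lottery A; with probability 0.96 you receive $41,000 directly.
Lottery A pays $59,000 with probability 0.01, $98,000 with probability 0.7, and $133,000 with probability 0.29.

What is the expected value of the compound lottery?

EV(A) = 0.01 × 59000 + 0.7 × 98000 + 0.29 × 133000 = 590 + 68600 + 38570 = 107760
Branch B: 41000 (certain)
Overall = 0.04 × 107760 + 0.96 × 41000 = 4310.4 + 39360 = 43670.4

$43,670.40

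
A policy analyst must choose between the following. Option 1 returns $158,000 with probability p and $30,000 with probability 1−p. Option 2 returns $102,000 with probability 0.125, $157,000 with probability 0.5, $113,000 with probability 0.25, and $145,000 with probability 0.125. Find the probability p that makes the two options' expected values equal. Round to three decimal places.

p = 0.841

EV(Option 2) = 0.125 × 102000 + 0.5 × 157000 + 0.25 × 113000 + 0.125 × 145000 = 12750 + 78500 + 28250 + 18125 = 137625
p·158000 + (1−p)·30000 = 137625
128000p + 30000 = 137625
p = (137625 − 30000) / 128000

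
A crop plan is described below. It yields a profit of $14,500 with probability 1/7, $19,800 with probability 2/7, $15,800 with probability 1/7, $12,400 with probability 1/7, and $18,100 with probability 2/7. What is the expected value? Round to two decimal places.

$16,928.57

EV = 1/7 × 14500 + 2/7 × 19800 + 1/7 × 15800 + 1/7 × 12400 + 2/7 × 18100 = 2071.4286 + 5657.1429 + 2257.1429 + 1771.4286 + 5171.4286 = 16928.5714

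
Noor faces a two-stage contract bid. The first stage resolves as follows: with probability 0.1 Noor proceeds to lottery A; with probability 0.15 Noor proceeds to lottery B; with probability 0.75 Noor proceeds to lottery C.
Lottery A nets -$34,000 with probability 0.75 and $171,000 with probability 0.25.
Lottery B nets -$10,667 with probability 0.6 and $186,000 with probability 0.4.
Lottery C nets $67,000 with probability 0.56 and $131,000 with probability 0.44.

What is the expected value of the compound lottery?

EV(A) = 0.75 × (-34000) + 0.25 × 171000 = -25500 + 42750 = 17250
EV(B) = 0.6 × (-10667) + 0.4 × 186000 = -6400.2 + 74400 = 67999.8
EV(C) = 0.56 × 67000 + 0.44 × 131000 = 37520 + 57640 = 95160
Overall = 0.1 × 17250 + 0.15 × 67999.8 + 0.75 × 95160 = 1725 + 10199.97 + 71370 = 83294.97

$83,294.97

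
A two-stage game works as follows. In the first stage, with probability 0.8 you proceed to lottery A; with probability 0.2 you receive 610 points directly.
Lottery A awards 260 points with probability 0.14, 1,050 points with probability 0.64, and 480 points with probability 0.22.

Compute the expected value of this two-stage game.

EV(A) = 0.14 × 260 + 0.64 × 1050 + 0.22 × 480 = 36.4 + 672 + 105.6 = 814
Branch B: 610 (certain)
Overall = 0.8 × 814 + 0.2 × 610 = 651.2 + 122 = 773.2

773.2 points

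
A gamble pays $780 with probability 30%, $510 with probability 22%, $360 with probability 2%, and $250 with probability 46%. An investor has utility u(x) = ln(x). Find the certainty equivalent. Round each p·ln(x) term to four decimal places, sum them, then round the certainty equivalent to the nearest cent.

$414.47

E[u] = 0.3·ln(780) + 0.22·ln(510) + 0.02·ln(360) + 0.46·ln(250) = 1.9978 + 1.3716 + 0.1177 + 2.5399 = 6.0270
CE = e^6.0270 ≈ 414.47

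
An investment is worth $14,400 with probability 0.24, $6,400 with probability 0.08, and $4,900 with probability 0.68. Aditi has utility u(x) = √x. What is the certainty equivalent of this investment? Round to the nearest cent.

E[u] = 0.24·√14400 + 0.08·√6400 + 0.68·√4900 = 0.24·120 + 0.08·80 + 0.68·70 = 82.8
CE = (82.8)² = 6855.84

$6,855.84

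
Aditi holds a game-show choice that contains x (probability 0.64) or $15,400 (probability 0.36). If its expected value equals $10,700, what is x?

0.64·x + 0.36·15400 = 10700
0.64·x = 10700 − 5544 = 5156
x = 5156 / 0.64 = 8056.25

x = $8,056.25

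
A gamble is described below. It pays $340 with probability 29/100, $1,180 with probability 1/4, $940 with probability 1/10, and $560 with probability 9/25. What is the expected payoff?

$689.20

EV = 29/100 × 340 + 1/4 × 1180 + 1/10 × 940 + 9/25 × 560 = 98.6 + 295 + 94 + 201.6 = 689.2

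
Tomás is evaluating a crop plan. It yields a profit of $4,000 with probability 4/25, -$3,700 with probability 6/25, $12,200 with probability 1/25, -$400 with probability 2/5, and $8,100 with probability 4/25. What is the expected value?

$1,376

EV = 4/25 × 4000 + 6/25 × (-3700) + 1/25 × 12200 + 2/5 × (-400) + 4/25 × 8100 = 640 − 888 + 488 − 160 + 1296 = 1376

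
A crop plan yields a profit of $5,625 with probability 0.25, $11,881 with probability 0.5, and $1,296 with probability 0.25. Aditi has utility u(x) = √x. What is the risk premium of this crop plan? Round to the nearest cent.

E[u] = 0.25·√5625 + 0.5·√11881 + 0.25·√1296 = 0.25·75 + 0.5·109 + 0.25·36 = 82.25
CE = (82.25)² = 6765.0625
Risk premium = EV − CE = 7670.75 − 6765.0625 = 905.6875

$905.69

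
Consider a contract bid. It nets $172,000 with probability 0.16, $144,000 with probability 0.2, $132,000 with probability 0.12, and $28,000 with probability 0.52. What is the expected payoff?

$86,720

EV = 0.16 × 172000 + 0.2 × 144000 + 0.12 × 132000 + 0.52 × 28000 = 27520 + 28800 + 15840 + 14560 = 86720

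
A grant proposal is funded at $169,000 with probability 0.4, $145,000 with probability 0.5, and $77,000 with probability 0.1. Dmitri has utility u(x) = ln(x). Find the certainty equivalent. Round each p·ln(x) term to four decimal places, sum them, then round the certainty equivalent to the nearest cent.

$144,711.88

E[u] = 0.4·ln(169000) + 0.5·ln(145000) + 0.1·ln(77000) = 4.8151 + 5.9422 + 1.1252 = 11.8825
CE = e^11.8825 ≈ 144711.88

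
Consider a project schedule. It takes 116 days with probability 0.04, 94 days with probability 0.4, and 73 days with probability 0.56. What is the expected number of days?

EV = 0.04 × 116 + 0.4 × 94 + 0.56 × 73 = 4.64 + 37.6 + 40.88 = 83.12

83.12 days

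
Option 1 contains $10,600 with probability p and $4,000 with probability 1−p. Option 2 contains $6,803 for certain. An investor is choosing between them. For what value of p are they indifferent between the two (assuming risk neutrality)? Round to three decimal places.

p = 0.425

p·10600 + (1−p)·4000 = 6803
6600p + 4000 = 6803
p = (6803 − 4000) / 6600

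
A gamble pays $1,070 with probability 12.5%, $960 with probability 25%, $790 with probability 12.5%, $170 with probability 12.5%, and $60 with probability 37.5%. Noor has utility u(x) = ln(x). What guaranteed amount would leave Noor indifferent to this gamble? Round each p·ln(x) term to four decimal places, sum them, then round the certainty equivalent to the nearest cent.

E[u] = 0.125·ln(1070) + 0.25·ln(960) + 0.125·ln(790) + 0.125·ln(170) + 0.375·ln(60) = 0.8719 + 1.7167 + 0.8340 + 0.6420 + 1.5354 = 5.6000
CE = e^5.6000 ≈ 270.43

$270.43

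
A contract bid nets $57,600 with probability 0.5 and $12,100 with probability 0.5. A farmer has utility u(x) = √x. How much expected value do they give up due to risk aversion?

E[u] = 0.5·√57600 + 0.5·√12100 = 0.5·240 + 0.5·110 = 175
CE = (175)² = 30625
Risk premium = EV − CE = 34850 − 30625 = 4225

$4,225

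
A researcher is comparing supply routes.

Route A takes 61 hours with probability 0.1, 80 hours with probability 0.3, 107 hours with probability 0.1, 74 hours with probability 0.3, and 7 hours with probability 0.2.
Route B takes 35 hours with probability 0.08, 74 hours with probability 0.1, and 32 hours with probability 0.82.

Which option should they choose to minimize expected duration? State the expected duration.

Route A = 0.1 × 61 + 0.3 × 80 + 0.1 × 107 + 0.3 × 74 + 0.2 × 7 = 6.1 + 24 + 10.7 + 22.2 + 1.4 = 64.4
Route B = 0.08 × 35 + 0.1 × 74 + 0.82 × 32 = 2.8 + 7.4 + 26.24 = 36.44

Route B (36.44 hours)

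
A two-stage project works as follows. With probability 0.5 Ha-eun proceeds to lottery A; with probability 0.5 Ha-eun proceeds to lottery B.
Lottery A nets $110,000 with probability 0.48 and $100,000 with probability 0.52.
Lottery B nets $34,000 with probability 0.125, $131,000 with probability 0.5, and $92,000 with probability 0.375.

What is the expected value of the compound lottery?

EV(A) = 0.48 × 110000 + 0.52 × 100000 = 52800 + 52000 = 104800
EV(B) = 0.125 × 34000 + 0.5 × 131000 + 0.375 × 92000 = 4250 + 65500 + 34500 = 104250
Overall = 0.5 × 104800 + 0.5 × 104250 = 52400 + 52125 = 104525

$104,525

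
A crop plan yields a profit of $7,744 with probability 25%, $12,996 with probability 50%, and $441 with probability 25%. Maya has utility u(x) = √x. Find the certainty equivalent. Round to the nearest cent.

$7,098.06

E[u] = 0.25·√7744 + 0.5·√12996 + 0.25·√441 = 0.25·88 + 0.5·114 + 0.25·21 = 84.25
CE = (84.25)² = 7098.0625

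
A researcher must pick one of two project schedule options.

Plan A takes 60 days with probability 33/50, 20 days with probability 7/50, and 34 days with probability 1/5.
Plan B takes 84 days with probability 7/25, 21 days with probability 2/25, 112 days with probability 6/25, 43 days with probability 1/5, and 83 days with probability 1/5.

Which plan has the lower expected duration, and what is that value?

Plan A = 33/50 × 60 + 7/50 × 20 + 1/5 × 34 = 39.6 + 2.8 + 6.8 = 49.2
Plan B = 7/25 × 84 + 2/25 × 21 + 6/25 × 112 + 1/5 × 43 + 1/5 × 83 = 23.52 + 1.68 + 26.88 + 8.6 + 16.6 = 77.28

Plan A (49.2 days)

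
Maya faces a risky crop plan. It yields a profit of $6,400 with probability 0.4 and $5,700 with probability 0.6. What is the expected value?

$5,980

EV = 0.4 × 6400 + 0.6 × 5700 = 2560 + 3420 = 5980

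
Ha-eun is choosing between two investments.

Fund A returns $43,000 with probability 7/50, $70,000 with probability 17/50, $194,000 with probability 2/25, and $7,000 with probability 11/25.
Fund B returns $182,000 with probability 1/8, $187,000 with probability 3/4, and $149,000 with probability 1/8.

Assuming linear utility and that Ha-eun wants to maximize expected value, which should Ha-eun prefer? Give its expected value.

Fund B ($181,625)

Fund A = 7/50 × 43000 + 17/50 × 70000 + 2/25 × 194000 + 11/25 × 7000 = 6020 + 23800 + 15520 + 3080 = 48420
Fund B = 1/8 × 182000 + 3/4 × 187000 + 1/8 × 149000 = 22750 + 140250 + 18625 = 181625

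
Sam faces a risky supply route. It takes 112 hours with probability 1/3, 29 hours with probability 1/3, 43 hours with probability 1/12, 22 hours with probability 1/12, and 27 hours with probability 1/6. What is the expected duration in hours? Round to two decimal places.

EV = 1/3 × 112 + 1/3 × 29 + 1/12 × 43 + 1/12 × 22 + 1/6 × 27 = 37.3333 + 9.6667 + 3.5833 + 1.8333 + 4.5 = 56.9167

56.92 hours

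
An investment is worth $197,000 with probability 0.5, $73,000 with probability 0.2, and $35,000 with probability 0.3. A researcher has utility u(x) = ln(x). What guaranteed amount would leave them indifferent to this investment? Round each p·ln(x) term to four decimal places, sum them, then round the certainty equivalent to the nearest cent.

$96,182.24

E[u] = 0.5·ln(197000) + 0.2·ln(73000) + 0.3·ln(35000) = 6.0955 + 2.2396 + 3.1389 = 11.4740
CE = e^11.4740 ≈ 96182.24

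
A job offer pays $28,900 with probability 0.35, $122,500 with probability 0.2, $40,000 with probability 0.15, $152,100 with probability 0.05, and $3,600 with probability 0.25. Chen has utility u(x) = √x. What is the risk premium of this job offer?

E[u] = 0.35·√28900 + 0.2·√122500 + 0.15·√40000 + 0.05·√152100 + 0.25·√3600 = 0.35·170 + 0.2·350 + 0.15·200 + 0.05·390 + 0.25·60 = 194
CE = (194)² = 37636
Risk premium = EV − CE = 49120 − 37636 = 11484

$11,484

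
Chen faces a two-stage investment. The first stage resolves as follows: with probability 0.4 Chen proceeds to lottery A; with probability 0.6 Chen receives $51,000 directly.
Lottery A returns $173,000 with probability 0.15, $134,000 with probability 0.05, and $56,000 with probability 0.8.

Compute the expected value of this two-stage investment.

EV(A) = 0.15 × 173000 + 0.05 × 134000 + 0.8 × 56000 = 25950 + 6700 + 44800 = 77450
Branch B: 51000 (certain)
Overall = 0.4 × 77450 + 0.6 × 51000 = 30980 + 30600 = 61580

$61,580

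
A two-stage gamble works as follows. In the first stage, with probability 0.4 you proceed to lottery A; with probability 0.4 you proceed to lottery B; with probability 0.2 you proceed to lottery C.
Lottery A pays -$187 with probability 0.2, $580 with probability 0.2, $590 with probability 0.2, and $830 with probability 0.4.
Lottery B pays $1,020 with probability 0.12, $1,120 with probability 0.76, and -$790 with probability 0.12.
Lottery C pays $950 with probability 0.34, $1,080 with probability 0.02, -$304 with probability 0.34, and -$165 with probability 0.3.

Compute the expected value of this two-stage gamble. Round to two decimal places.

EV(A) = 0.2 × (-187) + 0.2 × 580 + 0.2 × 590 + 0.4 × 830 = -37.4 + 116 + 118 + 332 = 528.6
EV(B) = 0.12 × 1020 + 0.76 × 1120 + 0.12 × (-790) = 122.4 + 851.2 − 94.8 = 878.8
EV(C) = 0.34 × 950 + 0.02 × 1080 + 0.34 × (-304) + 0.3 × (-165) = 323 + 21.6 − 103.36 − 49.5 = 191.74
Overall = 0.4 × 528.6 + 0.4 × 878.8 + 0.2 × 191.74 = 211.44 + 351.52 + 38.348 = 601.308

$601.31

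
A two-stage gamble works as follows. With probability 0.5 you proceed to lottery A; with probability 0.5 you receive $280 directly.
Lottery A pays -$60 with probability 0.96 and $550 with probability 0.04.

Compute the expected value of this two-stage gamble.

$122.20

EV(A) = 0.96 × (-60) + 0.04 × 550 = -57.6 + 22 = -35.6
Branch B: 280 (certain)
Overall = 0.5 × (-35.6) + 0.5 × 280 = -17.8 + 140 = 122.2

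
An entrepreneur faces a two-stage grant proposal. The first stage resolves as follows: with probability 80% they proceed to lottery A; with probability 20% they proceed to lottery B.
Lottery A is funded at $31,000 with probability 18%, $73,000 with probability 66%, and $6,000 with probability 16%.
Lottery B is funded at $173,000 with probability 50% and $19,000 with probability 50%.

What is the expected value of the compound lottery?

EV(A) = 0.18 × 31000 + 0.66 × 73000 + 0.16 × 6000 = 5580 + 48180 + 960 = 54720
EV(B) = 0.5 × 173000 + 0.5 × 19000 = 86500 + 9500 = 96000
Overall = 0.8 × 54720 + 0.2 × 96000 = 43776 + 19200 = 62976

$62,976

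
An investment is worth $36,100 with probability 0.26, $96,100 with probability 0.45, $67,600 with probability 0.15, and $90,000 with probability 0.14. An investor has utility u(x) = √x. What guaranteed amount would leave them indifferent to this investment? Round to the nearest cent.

$72,846.01

E[u] = 0.26·√36100 + 0.45·√96100 + 0.15·√67600 + 0.14·√90000 = 0.26·190 + 0.45·310 + 0.15·260 + 0.14·300 = 269.9
CE = (269.9)² = 72846.01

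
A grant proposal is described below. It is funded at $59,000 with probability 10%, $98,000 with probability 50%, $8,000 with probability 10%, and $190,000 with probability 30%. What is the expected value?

EV = 0.1 × 59000 + 0.5 × 98000 + 0.1 × 8000 + 0.3 × 190000 = 5900 + 49000 + 800 + 57000 = 112700

$112,700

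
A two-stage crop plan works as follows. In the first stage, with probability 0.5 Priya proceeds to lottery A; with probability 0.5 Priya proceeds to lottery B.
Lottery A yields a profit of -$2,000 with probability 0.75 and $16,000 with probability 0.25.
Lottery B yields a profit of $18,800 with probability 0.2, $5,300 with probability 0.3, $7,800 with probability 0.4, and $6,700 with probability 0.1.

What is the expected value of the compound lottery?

$5,820

EV(A) = 0.75 × (-2000) + 0.25 × 16000 = -1500 + 4000 = 2500
EV(B) = 0.2 × 18800 + 0.3 × 5300 + 0.4 × 7800 + 0.1 × 6700 = 3760 + 1590 + 3120 + 670 = 9140
Overall = 0.5 × 2500 + 0.5 × 9140 = 1250 + 4570 = 5820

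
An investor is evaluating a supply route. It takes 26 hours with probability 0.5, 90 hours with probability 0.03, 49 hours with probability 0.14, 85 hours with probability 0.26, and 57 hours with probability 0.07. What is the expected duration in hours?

48.65 hours

EV = 0.5 × 26 + 0.03 × 90 + 0.14 × 49 + 0.26 × 85 + 0.07 × 57 = 13 + 2.7 + 6.86 + 22.1 + 3.99 = 48.65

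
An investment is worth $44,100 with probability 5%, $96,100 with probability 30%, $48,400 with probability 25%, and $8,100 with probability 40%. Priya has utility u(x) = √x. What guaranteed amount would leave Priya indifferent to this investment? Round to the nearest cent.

E[u] = 0.05·√44100 + 0.3·√96100 + 0.25·√48400 + 0.4·√8100 = 0.05·210 + 0.3·310 + 0.25·220 + 0.4·90 = 194.5
CE = (194.5)² = 37830.25

$37,830.25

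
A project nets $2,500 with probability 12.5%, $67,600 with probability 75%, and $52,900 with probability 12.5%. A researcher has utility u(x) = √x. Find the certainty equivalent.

$52,900

E[u] = 0.125·√2500 + 0.75·√67600 + 0.125·√52900 = 0.125·50 + 0.75·260 + 0.125·230 = 230
CE = (230)² = 52900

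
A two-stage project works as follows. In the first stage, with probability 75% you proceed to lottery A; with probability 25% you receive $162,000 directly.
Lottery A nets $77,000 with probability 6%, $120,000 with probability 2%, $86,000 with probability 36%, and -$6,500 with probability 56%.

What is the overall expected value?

EV(A) = 0.06 × 77000 + 0.02 × 120000 + 0.36 × 86000 + 0.56 × (-6500) = 4620 + 2400 + 30960 − 3640 = 34340
Branch B: 162000 (certain)
Overall = 0.75 × 34340 + 0.25 × 162000 = 25755 + 40500 = 66255

$66,255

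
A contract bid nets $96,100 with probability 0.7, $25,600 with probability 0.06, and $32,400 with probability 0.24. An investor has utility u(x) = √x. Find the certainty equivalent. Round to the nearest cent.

E[u] = 0.7·√96100 + 0.06·√25600 + 0.24·√32400 = 0.7·310 + 0.06·160 + 0.24·180 = 269.8
CE = (269.8)² = 72792.04

$72,792.04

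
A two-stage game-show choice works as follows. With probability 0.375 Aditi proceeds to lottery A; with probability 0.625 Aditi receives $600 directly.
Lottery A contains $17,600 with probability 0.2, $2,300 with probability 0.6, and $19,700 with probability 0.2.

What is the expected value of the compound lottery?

$3,690

EV(A) = 0.2 × 17600 + 0.6 × 2300 + 0.2 × 19700 = 3520 + 1380 + 3940 = 8840
Branch B: 600 (certain)
Overall = 0.375 × 8840 + 0.625 × 600 = 3315 + 375 = 3690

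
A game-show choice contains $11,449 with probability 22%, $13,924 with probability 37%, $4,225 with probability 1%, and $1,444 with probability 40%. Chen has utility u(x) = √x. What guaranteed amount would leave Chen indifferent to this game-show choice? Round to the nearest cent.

$6,897.30

E[u] = 0.22·√11449 + 0.37·√13924 + 0.01·√4225 + 0.4·√1444 = 0.22·107 + 0.37·118 + 0.01·65 + 0.4·38 = 83.05
CE = (83.05)² = 6897.3025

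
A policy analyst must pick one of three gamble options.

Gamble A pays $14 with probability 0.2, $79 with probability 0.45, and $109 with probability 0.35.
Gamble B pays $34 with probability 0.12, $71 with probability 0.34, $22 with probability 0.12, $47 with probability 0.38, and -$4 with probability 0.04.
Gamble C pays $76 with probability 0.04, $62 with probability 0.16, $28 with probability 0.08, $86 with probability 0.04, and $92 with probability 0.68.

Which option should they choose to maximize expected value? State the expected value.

Gamble A = 0.2 × 14 + 0.45 × 79 + 0.35 × 109 = 2.8 + 35.55 + 38.15 = 76.5
Gamble B = 0.12 × 34 + 0.34 × 71 + 0.12 × 22 + 0.38 × 47 + 0.04 × (-4) = 4.08 + 24.14 + 2.64 + 17.86 − 0.16 = 48.56
Gamble C = 0.04 × 76 + 0.16 × 62 + 0.08 × 28 + 0.04 × 86 + 0.68 × 92 = 3.04 + 9.92 + 2.24 + 3.44 + 62.56 = 81.2

Gamble C ($81.20)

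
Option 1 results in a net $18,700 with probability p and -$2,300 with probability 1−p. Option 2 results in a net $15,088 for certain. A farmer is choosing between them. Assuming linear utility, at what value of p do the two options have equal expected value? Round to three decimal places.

p·18700 + (1−p)·(-2300) = 15088
21000p − 2300 = 15088
p = (15088 + 2300) / 21000

p = 0.828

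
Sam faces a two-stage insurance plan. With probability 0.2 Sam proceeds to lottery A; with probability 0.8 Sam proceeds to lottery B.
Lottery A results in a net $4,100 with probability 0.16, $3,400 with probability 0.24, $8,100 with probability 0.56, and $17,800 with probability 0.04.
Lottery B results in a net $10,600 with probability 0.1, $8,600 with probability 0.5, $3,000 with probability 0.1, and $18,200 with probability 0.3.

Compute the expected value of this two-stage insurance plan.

EV(A) = 0.16 × 4100 + 0.24 × 3400 + 0.56 × 8100 + 0.04 × 17800 = 656 + 816 + 4536 + 712 = 6720
EV(B) = 0.1 × 10600 + 0.5 × 8600 + 0.1 × 3000 + 0.3 × 18200 = 1060 + 4300 + 300 + 5460 = 11120
Overall = 0.2 × 6720 + 0.8 × 11120 = 1344 + 8896 = 10240

$10,240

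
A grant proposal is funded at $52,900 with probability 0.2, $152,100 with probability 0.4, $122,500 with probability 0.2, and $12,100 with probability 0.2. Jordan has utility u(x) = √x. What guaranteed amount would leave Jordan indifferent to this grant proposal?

$86,436

E[u] = 0.2·√52900 + 0.4·√152100 + 0.2·√122500 + 0.2·√12100 = 0.2·230 + 0.4·390 + 0.2·350 + 0.2·110 = 294
CE = (294)² = 86436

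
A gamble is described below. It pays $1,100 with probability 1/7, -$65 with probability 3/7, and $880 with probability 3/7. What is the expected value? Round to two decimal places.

EV = 1/7 × 1100 + 3/7 × (-65) + 3/7 × 880 = 157.1429 − 27.8571 + 377.1429 = 506.4286

$506.43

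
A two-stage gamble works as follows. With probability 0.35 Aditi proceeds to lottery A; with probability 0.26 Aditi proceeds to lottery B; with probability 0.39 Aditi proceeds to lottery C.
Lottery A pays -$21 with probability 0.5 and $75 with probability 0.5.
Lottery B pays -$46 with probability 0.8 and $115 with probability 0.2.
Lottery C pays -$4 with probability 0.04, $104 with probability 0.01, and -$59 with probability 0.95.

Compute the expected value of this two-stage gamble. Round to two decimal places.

EV(A) = 0.5 × (-21) + 0.5 × 75 = -10.5 + 37.5 = 27
EV(B) = 0.8 × (-46) + 0.2 × 115 = -36.8 + 23 = -13.8
EV(C) = 0.04 × (-4) + 0.01 × 104 + 0.95 × (-59) = -0.16 + 1.04 − 56.05 = -55.17
Overall = 0.35 × 27 + 0.26 × (-13.8) + 0.39 × (-55.17) = 9.45 − 3.588 − 21.5163 = -15.6543

-$15.65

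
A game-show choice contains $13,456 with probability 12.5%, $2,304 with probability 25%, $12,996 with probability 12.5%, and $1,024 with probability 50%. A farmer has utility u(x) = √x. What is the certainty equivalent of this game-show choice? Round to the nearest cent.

$3,220.56

E[u] = 0.125·√13456 + 0.25·√2304 + 0.125·√12996 + 0.5·√1024 = 0.125·116 + 0.25·48 + 0.125·114 + 0.5·32 = 56.75
CE = (56.75)² = 3220.5625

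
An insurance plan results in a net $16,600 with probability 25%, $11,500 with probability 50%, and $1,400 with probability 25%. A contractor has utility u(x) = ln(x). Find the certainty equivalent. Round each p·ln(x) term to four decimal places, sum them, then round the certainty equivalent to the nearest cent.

$7,446.50

E[u] = 0.25·ln(16600) + 0.5·ln(11500) + 0.25·ln(1400) = 2.4293 + 4.6751 + 1.8111 = 8.9155
CE = e^8.9155 ≈ 7446.50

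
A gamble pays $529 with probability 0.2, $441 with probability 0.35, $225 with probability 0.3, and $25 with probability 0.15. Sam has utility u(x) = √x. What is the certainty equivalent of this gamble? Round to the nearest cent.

E[u] = 0.2·√529 + 0.35·√441 + 0.3·√225 + 0.15·√25 = 0.2·23 + 0.35·21 + 0.3·15 + 0.15·5 = 17.2
CE = (17.2)² = 295.84

$295.84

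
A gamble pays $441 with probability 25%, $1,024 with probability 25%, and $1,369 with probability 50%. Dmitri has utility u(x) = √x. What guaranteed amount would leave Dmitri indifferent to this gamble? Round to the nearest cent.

E[u] = 0.25·√441 + 0.25·√1024 + 0.5·√1369 = 0.25·21 + 0.25·32 + 0.5·37 = 31.75
CE = (31.75)² = 1008.0625

$1,008.06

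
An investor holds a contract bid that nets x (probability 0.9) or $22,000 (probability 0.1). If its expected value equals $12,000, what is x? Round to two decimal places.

0.9·x + 0.1·22000 = 12000
0.9·x = 12000 − 2200 = 9800
x = 9800 / 0.9 = 10888.8889

x = $10,888.89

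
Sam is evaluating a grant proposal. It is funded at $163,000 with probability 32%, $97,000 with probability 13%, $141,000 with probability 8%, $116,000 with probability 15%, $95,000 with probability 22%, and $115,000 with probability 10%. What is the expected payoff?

$125,850

EV = 0.32 × 163000 + 0.13 × 97000 + 0.08 × 141000 + 0.15 × 116000 + 0.22 × 95000 + 0.1 × 115000 = 52160 + 12610 + 11280 + 17400 + 20900 + 11500 = 125850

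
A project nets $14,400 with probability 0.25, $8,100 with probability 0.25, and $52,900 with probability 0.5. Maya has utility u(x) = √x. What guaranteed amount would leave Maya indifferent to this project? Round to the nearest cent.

E[u] = 0.25·√14400 + 0.25·√8100 + 0.5·√52900 = 0.25·120 + 0.25·90 + 0.5·230 = 167.5
CE = (167.5)² = 28056.25

$28,056.25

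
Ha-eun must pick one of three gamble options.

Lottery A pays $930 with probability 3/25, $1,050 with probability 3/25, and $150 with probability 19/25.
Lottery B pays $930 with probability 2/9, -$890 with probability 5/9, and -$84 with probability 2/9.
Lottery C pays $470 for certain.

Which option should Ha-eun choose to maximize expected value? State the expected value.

Lottery C ($470)

Lottery A = 3/25 × 930 + 3/25 × 1050 + 19/25 × 150 = 111.6 + 126 + 114 = 351.6
Lottery B = 2/9 × 930 + 5/9 × (-890) + 2/9 × (-84) = 206.6667 − 494.4444 − 18.6667 = -306.4444
Lottery C: 470 (certain)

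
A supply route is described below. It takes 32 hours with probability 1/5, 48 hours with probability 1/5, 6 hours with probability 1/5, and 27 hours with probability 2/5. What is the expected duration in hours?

28 hours

EV = 1/5 × 32 + 1/5 × 48 + 1/5 × 6 + 2/5 × 27 = 6.4 + 9.6 + 1.2 + 10.8 = 28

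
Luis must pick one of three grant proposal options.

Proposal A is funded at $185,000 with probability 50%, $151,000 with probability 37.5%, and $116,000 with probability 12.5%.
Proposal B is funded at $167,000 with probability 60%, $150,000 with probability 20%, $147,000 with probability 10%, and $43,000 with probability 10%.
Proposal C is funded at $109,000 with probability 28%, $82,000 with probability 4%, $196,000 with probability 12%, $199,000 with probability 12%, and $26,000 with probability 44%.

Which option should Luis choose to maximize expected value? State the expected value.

Proposal A = 0.5 × 185000 + 0.375 × 151000 + 0.125 × 116000 = 92500 + 56625 + 14500 = 163625
Proposal B = 0.6 × 167000 + 0.2 × 150000 + 0.1 × 147000 + 0.1 × 43000 = 100200 + 30000 + 14700 + 4300 = 149200
Proposal C = 0.28 × 109000 + 0.04 × 82000 + 0.12 × 196000 + 0.12 × 199000 + 0.44 × 26000 = 30520 + 3280 + 23520 + 23880 + 11440 = 92640

Proposal A ($163,625)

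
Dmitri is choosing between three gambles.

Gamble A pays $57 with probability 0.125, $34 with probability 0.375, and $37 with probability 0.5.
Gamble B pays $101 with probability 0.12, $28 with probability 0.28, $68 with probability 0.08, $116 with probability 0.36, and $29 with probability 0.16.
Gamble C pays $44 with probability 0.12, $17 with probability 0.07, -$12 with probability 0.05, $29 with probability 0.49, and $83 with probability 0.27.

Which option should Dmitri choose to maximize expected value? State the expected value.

Gamble A = 0.125 × 57 + 0.375 × 34 + 0.5 × 37 = 7.125 + 12.75 + 18.5 = 38.375
Gamble B = 0.12 × 101 + 0.28 × 28 + 0.08 × 68 + 0.36 × 116 + 0.16 × 29 = 12.12 + 7.84 + 5.44 + 41.76 + 4.64 = 71.8
Gamble C = 0.12 × 44 + 0.07 × 17 + 0.05 × (-12) + 0.49 × 29 + 0.27 × 83 = 5.28 + 1.19 − 0.6 + 14.21 + 22.41 = 42.49

Gamble B ($71.80)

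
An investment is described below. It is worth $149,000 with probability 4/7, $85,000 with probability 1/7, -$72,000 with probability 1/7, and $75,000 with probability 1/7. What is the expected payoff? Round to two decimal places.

$97,714.29

EV = 4/7 × 149000 + 1/7 × 85000 + 1/7 × (-72000) + 1/7 × 75000 = 85142.8571 + 12142.8571 − 10285.7143 + 10714.2857 = 97714.2857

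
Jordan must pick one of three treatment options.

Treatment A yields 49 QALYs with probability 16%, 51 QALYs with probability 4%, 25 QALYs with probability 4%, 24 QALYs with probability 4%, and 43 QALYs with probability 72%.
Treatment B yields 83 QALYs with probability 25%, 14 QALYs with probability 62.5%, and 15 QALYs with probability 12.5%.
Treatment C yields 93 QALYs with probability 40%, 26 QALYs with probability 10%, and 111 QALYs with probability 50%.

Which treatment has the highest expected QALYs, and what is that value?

Treatment A = 0.16 × 49 + 0.04 × 51 + 0.04 × 25 + 0.04 × 24 + 0.72 × 43 = 7.84 + 2.04 + 1 + 0.96 + 30.96 = 42.8
Treatment B = 0.25 × 83 + 0.625 × 14 + 0.125 × 15 = 20.75 + 8.75 + 1.875 = 31.375
Treatment C = 0.4 × 93 + 0.1 × 26 + 0.5 × 111 = 37.2 + 2.6 + 55.5 = 95.3

Treatment C (95.3 QALYs)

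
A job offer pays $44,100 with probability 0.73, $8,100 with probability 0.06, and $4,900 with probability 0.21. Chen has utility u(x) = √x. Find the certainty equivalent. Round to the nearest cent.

$30,067.56

E[u] = 0.73·√44100 + 0.06·√8100 + 0.21·√4900 = 0.73·210 + 0.06·90 + 0.21·70 = 173.4
CE = (173.4)² = 30067.56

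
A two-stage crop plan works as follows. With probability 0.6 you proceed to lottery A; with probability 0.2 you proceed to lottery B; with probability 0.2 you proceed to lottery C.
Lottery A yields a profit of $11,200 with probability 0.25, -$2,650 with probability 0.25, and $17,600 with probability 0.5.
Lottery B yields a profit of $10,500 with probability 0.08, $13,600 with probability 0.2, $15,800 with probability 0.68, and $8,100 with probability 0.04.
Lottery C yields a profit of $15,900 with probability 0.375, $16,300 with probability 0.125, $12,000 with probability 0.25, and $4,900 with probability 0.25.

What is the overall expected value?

$11,933.10

EV(A) = 0.25 × 11200 + 0.25 × (-2650) + 0.5 × 17600 = 2800 − 662.5 + 8800 = 10937.5
EV(B) = 0.08 × 10500 + 0.2 × 13600 + 0.68 × 15800 + 0.04 × 8100 = 840 + 2720 + 10744 + 324 = 14628
EV(C) = 0.375 × 15900 + 0.125 × 16300 + 0.25 × 12000 + 0.25 × 4900 = 5962.5 + 2037.5 + 3000 + 1225 = 12225
Overall = 0.6 × 10937.5 + 0.2 × 14628 + 0.2 × 12225 = 6562.5 + 2925.6 + 2445 = 11933.1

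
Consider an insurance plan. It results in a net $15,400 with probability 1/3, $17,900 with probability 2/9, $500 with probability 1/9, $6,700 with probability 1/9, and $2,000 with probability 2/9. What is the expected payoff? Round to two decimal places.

EV = 1/3 × 15400 + 2/9 × 17900 + 1/9 × 500 + 1/9 × 6700 + 2/9 × 2000 = 5133.3333 + 3977.7778 + 55.5556 + 744.4444 + 444.4444 = 10355.5556

$10,355.56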